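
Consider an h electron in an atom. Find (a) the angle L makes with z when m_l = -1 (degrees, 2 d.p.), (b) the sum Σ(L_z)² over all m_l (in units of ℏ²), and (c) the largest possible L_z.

θ(m_l=-1) ≈ 100.52°; Σ(L_z)² = 110 ℏ²; L_z,max = 5ℏ

For an h orbital, l = 5.
For m_l = -1: cos θ = -1/√30, θ ≈ 100.52°.
Σ m_l² = 110, so Σ(L_z)² = 110 ℏ².
L_z,max = lℏ = 5ℏ.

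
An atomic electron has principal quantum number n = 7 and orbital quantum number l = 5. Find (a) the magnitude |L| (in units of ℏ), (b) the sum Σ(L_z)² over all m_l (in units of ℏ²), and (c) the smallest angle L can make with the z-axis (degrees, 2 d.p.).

|L| = √30 ℏ ≈ 5.477ℏ; Σ(L_z)² = 110 ℏ²; θ_min ≈ 24.09°

|L| = ℏ√(5·6) = √30 ℏ ≈ 5.477ℏ.
Σ m_l² = 110, so Σ(L_z)² = 110 ℏ².
cos θ_min = 5/√30, so θ_min ≈ 24.09°.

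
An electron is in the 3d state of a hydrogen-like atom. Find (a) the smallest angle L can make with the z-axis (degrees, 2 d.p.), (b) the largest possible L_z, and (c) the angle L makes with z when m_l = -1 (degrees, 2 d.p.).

θ_min ≈ 35.26°; L_z,max = 2ℏ; θ(m_l=-1) ≈ 114.09°

The 3d subshell has l = 2.
cos θ_min = 2/√6, so θ_min ≈ 35.26°.
L_z,max = lℏ = 2ℏ.
For m_l = -1: cos θ = -1/√6, θ ≈ 114.09°.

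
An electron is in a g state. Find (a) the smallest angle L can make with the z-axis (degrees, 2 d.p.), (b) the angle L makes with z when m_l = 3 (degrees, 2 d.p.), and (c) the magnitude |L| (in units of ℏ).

θ_min ≈ 26.57°; θ(m_l=3) ≈ 47.87°; |L| = 2√5 ℏ ≈ 4.472ℏ

The letter g corresponds to l = 4.
cos θ_min = 4/√20, so θ_min ≈ 26.57°.
For m_l = 3: cos θ = 3/√20, θ ≈ 47.87°.
|L| = ℏ√(4·5) = 2√5 ℏ ≈ 4.472ℏ.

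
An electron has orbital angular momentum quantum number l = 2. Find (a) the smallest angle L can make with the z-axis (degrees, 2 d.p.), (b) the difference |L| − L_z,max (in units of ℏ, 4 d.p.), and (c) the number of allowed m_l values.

cos θ_min = 2/√6, so θ_min ≈ 35.26°.
|L| − L_z,max = (√6 − 2)ℏ ≈ 0.4495ℏ.
There are 2l+1 = 5 values of m_l.

θ_min ≈ 35.26°; |L|−L_z,max ≈ 0.4495ℏ; 5 values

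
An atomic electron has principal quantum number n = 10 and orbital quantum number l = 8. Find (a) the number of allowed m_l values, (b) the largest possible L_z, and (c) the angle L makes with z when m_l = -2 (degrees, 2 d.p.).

There are 2l+1 = 17 values of m_l.
L_z,max = lℏ = 8ℏ.
For m_l = -2: cos θ = -2/√72, θ ≈ 103.63°.

17 values; L_z,max = 8ℏ; θ(m_l=-2) ≈ 103.63°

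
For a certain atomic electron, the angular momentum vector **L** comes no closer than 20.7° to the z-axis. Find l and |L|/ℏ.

cos²θ_min = l/(l+1) = 0.8751.
Thus l = 0.8751/(1 − 0.8751) ≈ 7.
Then |L| = ℏ√(7·8) = 2√14 ℏ.

l = 7, |L| = 2√14 ℏ ≈ 7.483ℏ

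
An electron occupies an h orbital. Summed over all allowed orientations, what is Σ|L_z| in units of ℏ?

The letter h corresponds to l = 5.
m_l ∈ {-5, -4, -3, -2, -1, 0, 1, 2, 3, 4, 5}.
Σ|m_l| = 2·5(5+1)/2 = 30.

Σ|L_z| = 30 ℏ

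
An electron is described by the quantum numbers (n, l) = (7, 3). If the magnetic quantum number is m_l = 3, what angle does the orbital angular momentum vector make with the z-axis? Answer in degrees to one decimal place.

θ ≈ 30.0°

|L| = √(l(l+1)) ℏ = 2√3 ℏ.
L_z = m_l ℏ = 3ℏ.
cos θ = L_z/|L| = 3/√12, so θ ≈ 30.0°.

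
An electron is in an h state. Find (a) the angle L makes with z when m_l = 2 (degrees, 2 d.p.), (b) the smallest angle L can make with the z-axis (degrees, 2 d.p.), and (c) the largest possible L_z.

An h state has l = 5.
For m_l = 2: cos θ = 2/√30, θ ≈ 68.58°.
cos θ_min = 5/√30, so θ_min ≈ 24.09°.
L_z,max = lℏ = 5ℏ.

θ(m_l=2) ≈ 68.58°; θ_min ≈ 24.09°; L_z,max = 5ℏ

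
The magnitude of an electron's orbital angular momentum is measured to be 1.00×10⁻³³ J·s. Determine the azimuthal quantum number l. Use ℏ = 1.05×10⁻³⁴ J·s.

l = 9

In units of ℏ, |L| ≈ 9.524.
(|L|/ℏ)² = l(l+1) ≈ 90.70 ⇒ l = 9.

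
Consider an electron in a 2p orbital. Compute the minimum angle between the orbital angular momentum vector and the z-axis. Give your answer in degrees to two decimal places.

θ_min ≈ 45.00°

2p means n = 2, l = 1.
|L|² = l(l+1)ℏ² = 2ℏ², so |L| = √2 ℏ.
The smallest angle corresponds to the largest L_z, i.e. m_l = l = 1, giving L_z = 1ℏ.
cos θ_min = 1/√2, so θ_min ≈ 45.00°.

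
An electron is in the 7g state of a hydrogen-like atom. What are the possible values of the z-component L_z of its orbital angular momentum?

L_z ∈ {−4ℏ, −3ℏ, −2ℏ, −ℏ, 0, ℏ, 2ℏ, 3ℏ, 4ℏ}

The 7g subshell has l = 4.
L_z = m_l ℏ with m_l ranging from −l to +l in integer steps.
For l = 4: m_l ∈ {-4, -3, -2, -1, 0, 1, 2, 3, 4}.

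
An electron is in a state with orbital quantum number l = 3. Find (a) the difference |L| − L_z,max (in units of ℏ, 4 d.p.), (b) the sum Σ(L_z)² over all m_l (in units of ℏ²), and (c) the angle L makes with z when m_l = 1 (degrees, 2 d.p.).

|L| − L_z,max = (2√3 − 3)ℏ ≈ 0.4641ℏ.
Σ m_l² = 28, so Σ(L_z)² = 28 ℏ².
For m_l = 1: cos θ = 1/√12, θ ≈ 73.22°.

|L|−L_z,max ≈ 0.4641ℏ; Σ(L_z)² = 28 ℏ²; θ(m_l=1) ≈ 73.22°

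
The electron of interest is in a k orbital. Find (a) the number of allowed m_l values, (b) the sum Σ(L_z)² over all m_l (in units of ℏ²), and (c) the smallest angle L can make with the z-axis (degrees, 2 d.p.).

15 values; Σ(L_z)² = 280 ℏ²; θ_min ≈ 20.70°

The letter k corresponds to l = 7.
There are 2l+1 = 15 values of m_l.
Σ m_l² = 280, so Σ(L_z)² = 280 ℏ².
cos θ_min = 7/√56, so θ_min ≈ 20.70°.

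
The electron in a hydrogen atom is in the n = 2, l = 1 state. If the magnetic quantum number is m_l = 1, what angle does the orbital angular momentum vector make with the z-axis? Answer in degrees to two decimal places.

θ ≈ 45.00°

|L| = ℏ√(l(l+1)) = √2 ℏ.
L_z = m_l ℏ = 1ℏ.
cos θ = L_z/|L| = 1/√2, so θ ≈ 45.00°.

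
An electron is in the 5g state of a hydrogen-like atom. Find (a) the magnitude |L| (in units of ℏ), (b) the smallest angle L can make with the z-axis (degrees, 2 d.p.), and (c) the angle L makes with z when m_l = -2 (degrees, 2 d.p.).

|L| = 2√5 ℏ ≈ 4.472ℏ; θ_min ≈ 26.57°; θ(m_l=-2) ≈ 116.57°

The 5g subshell has l = 4.
|L| = ℏ√(4·5) = 2√5 ℏ ≈ 4.472ℏ.
cos θ_min = 4/√20, so θ_min ≈ 26.57°.
For m_l = -2: cos θ = -2/√20, θ ≈ 116.57°.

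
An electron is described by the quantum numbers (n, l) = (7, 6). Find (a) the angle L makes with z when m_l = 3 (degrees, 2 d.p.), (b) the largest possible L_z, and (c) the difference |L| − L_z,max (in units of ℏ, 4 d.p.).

For m_l = 3: cos θ = 3/√42, θ ≈ 62.42°.
L_z,max = lℏ = 6ℏ.
|L| − L_z,max = (√42 − 6)ℏ ≈ 0.4807ℏ.

θ(m_l=3) ≈ 62.42°; L_z,max = 6ℏ; |L|−L_z,max ≈ 0.4807ℏ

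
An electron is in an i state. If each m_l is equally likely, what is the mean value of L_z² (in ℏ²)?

For an i orbital, l = 6.
m_l runs from −6 to 6, i.e. {-6, -5, -4, -3, -2, -1, 0, 1, 2, 3, 4, 5, 6}.
⟨L_z²⟩ = ℏ²·l(l+1)/3 = 14ℏ².

⟨L_z²⟩ = 14 ℏ²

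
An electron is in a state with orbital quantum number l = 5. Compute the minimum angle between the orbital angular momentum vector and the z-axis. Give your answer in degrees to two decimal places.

|L| = √(l(l+1)) ℏ = √30 ℏ.
The smallest angle corresponds to the largest L_z, i.e. m_l = l = 5, giving L_z = 5ℏ.
cos θ_min = 5/√30, so θ_min ≈ 24.09°.

θ_min ≈ 24.09°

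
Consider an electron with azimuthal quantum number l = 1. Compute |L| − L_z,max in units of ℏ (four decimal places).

|L| = √2 ℏ ≈ 1.4142ℏ, while L_z,max = lℏ = 1ℏ.
The difference is (√2 − 1)ℏ ≈ 0.4142ℏ.

|L| − L_z,max ≈ 0.4142ℏ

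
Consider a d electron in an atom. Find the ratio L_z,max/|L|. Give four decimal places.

The letter d corresponds to l = 2.
|L| = √6 ℏ ≈ 2.4495ℏ, while L_z,max = lℏ = 2ℏ.
L_z,max/|L| = 2/√6 = 0.8165.

L_z,max/|L| = 0.8165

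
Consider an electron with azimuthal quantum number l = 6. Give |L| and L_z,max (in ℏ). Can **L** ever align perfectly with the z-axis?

|L| = √42 ℏ ≈ 6.4807ℏ, while L_z,max = lℏ = 6ℏ.
Since |L| > L_z,max, the vector can never point exactly along z; the closest it comes is θ_min = arccos(6/√42) ≈ 22.2°.

No: L_z,max = 6ℏ < |L| = √42 ℏ ≈ 6.481ℏ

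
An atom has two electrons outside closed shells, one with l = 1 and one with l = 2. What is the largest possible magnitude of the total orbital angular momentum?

The total orbital quantum number L ranges from |l₁ − l₂| to l₁ + l₂ in integer steps.
So L can be 1, 2, 3.
The largest magnitude corresponds to L = 3: |L_tot| = ℏ√(3·4) = 2√3 ℏ.

|L_tot|_max = 2√3 ℏ ≈ 3.464ℏ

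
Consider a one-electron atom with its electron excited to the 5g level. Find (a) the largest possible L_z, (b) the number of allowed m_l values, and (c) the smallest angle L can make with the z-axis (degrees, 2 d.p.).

The 5g level has l = 4.
L_z,max = lℏ = 4ℏ.
There are 2l+1 = 9 values of m_l.
cos θ_min = 4/√20, so θ_min ≈ 26.57°.

L_z,max = 4ℏ; 9 values; θ_min ≈ 26.57°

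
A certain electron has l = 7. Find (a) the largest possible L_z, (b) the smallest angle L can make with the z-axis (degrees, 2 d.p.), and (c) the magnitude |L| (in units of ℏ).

L_z,max = lℏ = 7ℏ.
cos θ_min = 7/√56, so θ_min ≈ 20.70°.
|L| = ℏ√(7·8) = 2√14 ℏ ≈ 7.483ℏ.

L_z,max = 7ℏ; θ_min ≈ 20.70°; |L| = 2√14 ℏ ≈ 7.483ℏ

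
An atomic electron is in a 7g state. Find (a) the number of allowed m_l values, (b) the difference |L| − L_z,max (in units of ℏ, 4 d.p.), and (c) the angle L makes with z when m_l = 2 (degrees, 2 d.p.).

9 values; |L|−L_z,max ≈ 0.4721ℏ; θ(m_l=2) ≈ 63.43°

7g means n = 7, l = 4.
There are 2l+1 = 9 values of m_l.
|L| − L_z,max = (2√5 − 4)ℏ ≈ 0.4721ℏ.
For m_l = 2: cos θ = 2/√20, θ ≈ 63.43°.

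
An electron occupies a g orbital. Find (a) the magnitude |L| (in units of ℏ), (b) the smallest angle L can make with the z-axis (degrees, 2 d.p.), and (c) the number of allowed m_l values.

|L| = 2√5 ℏ ≈ 4.472ℏ; θ_min ≈ 26.57°; 9 values

For a g orbital, l = 4.
|L| = ℏ√(4·5) = 2√5 ℏ ≈ 4.472ℏ.
cos θ_min = 4/√20, so θ_min ≈ 26.57°.
There are 2l+1 = 9 values of m_l.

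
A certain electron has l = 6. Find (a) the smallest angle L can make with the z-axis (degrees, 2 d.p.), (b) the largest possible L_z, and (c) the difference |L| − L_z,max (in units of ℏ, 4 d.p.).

θ_min ≈ 22.21°; L_z,max = 6ℏ; |L|−L_z,max ≈ 0.4807ℏ

cos θ_min = 6/√42, so θ_min ≈ 22.21°.
L_z,max = lℏ = 6ℏ.
|L| − L_z,max = (√42 − 6)ℏ ≈ 0.4807ℏ.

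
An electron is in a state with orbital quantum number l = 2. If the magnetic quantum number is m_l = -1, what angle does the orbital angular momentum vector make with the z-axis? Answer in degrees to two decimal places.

|L| = ℏ√(l(l+1)) = √6 ℏ.
L_z = m_l ℏ = −1ℏ.
cos θ = L_z/|L| = -1/√6, so θ ≈ 114.09°.

θ ≈ 114.09°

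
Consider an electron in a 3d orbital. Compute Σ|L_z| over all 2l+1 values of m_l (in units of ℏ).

Σ|L_z| = 6 ℏ

For 3d, l = 2.
m_l runs from −2 to 2, i.e. {-2, -1, 0, 1, 2}.
Σ|m_l| = 2(1+2+…+2) = 6.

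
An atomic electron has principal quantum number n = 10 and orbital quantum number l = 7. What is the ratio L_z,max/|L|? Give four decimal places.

L_z,max/|L| = 0.9354

|L| = 2√14 ℏ ≈ 7.4833ℏ, while L_z,max = lℏ = 7ℏ.
L_z,max/|L| = 7/√56 = 0.9354.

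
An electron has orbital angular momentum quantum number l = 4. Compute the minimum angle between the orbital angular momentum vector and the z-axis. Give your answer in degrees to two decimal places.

|L| = √(l(l+1)) ℏ = 2√5 ℏ.
The smallest angle corresponds to the largest L_z, i.e. m_l = l = 4, giving L_z = 4ℏ.
cos θ_min = 4/√20, so θ_min ≈ 26.57°.

θ_min ≈ 26.57°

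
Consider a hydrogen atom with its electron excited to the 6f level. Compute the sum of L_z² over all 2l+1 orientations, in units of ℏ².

Σ(L_z)² = 28 ℏ²

The 6f level has l = 3.
The allowed m_l values are -3, -2, -1, 0, 1, 2, 3.
Σ m_l² = 2·(1 + 4 + 9) = 28.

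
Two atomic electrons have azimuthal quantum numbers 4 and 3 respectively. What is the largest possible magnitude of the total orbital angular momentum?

|L_tot|_max = 2√14 ℏ ≈ 7.483ℏ

Angular momentum addition gives L = |l₁ − l₂|, …, l₁ + l₂.
Allowed values: L = 1, 2, 3, 4, 5, 6, 7.
The largest magnitude corresponds to L = 7: |L_tot| = ℏ√(7·8) = 2√14 ℏ.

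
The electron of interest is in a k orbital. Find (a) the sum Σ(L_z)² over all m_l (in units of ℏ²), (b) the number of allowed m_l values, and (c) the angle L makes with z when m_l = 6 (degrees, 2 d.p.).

K corresponds to l = 7.
Σ m_l² = 280, so Σ(L_z)² = 280 ℏ².
There are 2l+1 = 15 values of m_l.
For m_l = 6: cos θ = 6/√56, θ ≈ 36.70°.

Σ(L_z)² = 280 ℏ²; 15 values; θ(m_l=6) ≈ 36.70°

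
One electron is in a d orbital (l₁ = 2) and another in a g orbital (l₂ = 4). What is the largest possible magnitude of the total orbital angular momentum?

|L_tot|_max = √42 ℏ ≈ 6.481ℏ

The total orbital quantum number L ranges from |l₁ − l₂| to l₁ + l₂ in integer steps.
L ∈ {2, 3, 4, 5, 6}.
The largest magnitude corresponds to L = 6: |L_tot| = ℏ√(6·7) = √42 ℏ.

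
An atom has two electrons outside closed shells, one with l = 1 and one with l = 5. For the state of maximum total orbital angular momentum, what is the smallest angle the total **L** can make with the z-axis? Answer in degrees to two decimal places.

L runs from |1 − 5| = 4 to 1 + 5 = 6.
L ∈ {4, 5, 6}.
The maximum is L = 6, with |L_tot| = ℏ√(6·7) = √42 ℏ.
The minimum angle with z is arccos(6/√42) ≈ 22.21°.

θ_min ≈ 22.21°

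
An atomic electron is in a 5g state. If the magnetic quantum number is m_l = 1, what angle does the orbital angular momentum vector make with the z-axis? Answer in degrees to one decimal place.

For 5g, l = 4.
|L|² = l(l+1)ℏ² = 20ℏ², so |L| = 2√5 ℏ.
L_z = m_l ℏ = 1ℏ.
cos θ = L_z/|L| = 1/√20, so θ ≈ 77.1°.

θ ≈ 77.1°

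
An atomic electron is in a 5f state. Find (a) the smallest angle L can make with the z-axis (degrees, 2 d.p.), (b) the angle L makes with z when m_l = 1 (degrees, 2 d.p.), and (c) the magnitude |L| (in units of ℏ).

θ_min ≈ 30.00°; θ(m_l=1) ≈ 73.22°; |L| = 2√3 ℏ ≈ 3.464ℏ

5f means n = 5, l = 3.
cos θ_min = 3/√12, so θ_min ≈ 30.00°.
For m_l = 1: cos θ = 1/√12, θ ≈ 73.22°.
|L| = ℏ√(3·4) = 2√3 ℏ ≈ 3.464ℏ.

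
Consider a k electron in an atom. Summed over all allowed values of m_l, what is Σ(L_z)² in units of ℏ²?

Σ(L_z)² = 280 ℏ²

A k state has l = 7.
m_l runs from −7 to 7, i.e. {-7, -6, -5, -4, -3, -2, -1, 0, 1, 2, 3, 4, 5, 6, 7}.
Σ m_l² = l(l+1)(2l+1)/3 = 7·8·15/3 = 280.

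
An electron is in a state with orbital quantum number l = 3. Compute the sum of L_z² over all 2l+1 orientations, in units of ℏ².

The allowed m_l values are -3, -2, -1, 0, 1, 2, 3.
Summing m² from −3 to 3: Σ m_l² = 28.

Σ(L_z)² = 28 ℏ²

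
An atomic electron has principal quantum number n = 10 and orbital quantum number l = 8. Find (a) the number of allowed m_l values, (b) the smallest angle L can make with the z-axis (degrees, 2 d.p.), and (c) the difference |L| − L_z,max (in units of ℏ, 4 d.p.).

There are 2l+1 = 17 values of m_l.
cos θ_min = 8/√72, so θ_min ≈ 19.47°.
|L| − L_z,max = (6√2 − 8)ℏ ≈ 0.4853ℏ.

17 values; θ_min ≈ 19.47°; |L|−L_z,max ≈ 0.4853ℏ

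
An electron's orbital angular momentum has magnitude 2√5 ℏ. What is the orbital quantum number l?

|L| = ℏ√(l(l+1)), so l(l+1) = 20.
Solving: l = 4.

l = 4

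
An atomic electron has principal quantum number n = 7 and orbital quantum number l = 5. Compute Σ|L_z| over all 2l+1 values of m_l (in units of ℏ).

m_l ∈ {-5, -4, -3, -2, -1, 0, 1, 2, 3, 4, 5}.
Σ|m_l| = 2·5(5+1)/2 = 30.

Σ|L_z| = 30 ℏ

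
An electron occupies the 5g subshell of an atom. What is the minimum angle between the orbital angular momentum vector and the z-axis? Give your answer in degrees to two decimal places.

5g means n = 5, l = 4.
|L| = ℏ√(l(l+1)) = 2√5 ℏ.
The smallest angle corresponds to the largest L_z, i.e. m_l = l = 4, giving L_z = 4ℏ.
cos θ_min = 4/√20, so θ_min ≈ 26.57°.

θ_min ≈ 26.57°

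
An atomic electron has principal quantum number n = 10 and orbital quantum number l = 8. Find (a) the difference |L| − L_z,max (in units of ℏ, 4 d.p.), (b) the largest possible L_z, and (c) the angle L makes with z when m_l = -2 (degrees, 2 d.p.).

|L| − L_z,max = (6√2 − 8)ℏ ≈ 0.4853ℏ.
L_z,max = lℏ = 8ℏ.
For m_l = -2: cos θ = -2/√72, θ ≈ 103.63°.

|L|−L_z,max ≈ 0.4853ℏ; L_z,max = 8ℏ; θ(m_l=-2) ≈ 103.63°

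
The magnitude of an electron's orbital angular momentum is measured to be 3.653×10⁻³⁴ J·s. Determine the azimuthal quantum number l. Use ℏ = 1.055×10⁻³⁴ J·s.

l = 3

In units of ℏ, |L| ≈ 3.463.
l(l+1) ≈ 3.463² ≈ 11.99, so l = 3.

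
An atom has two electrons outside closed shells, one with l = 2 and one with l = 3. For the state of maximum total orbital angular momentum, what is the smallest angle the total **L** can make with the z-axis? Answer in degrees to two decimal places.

θ_min ≈ 24.09°

Angular momentum addition gives L = |l₁ − l₂|, …, l₁ + l₂.
So L can be 1, 2, 3, 4, 5.
The maximum is L = 5, with |L_tot| = ℏ√(5·6) = √30 ℏ.
The minimum angle with z is arccos(5/√30) ≈ 24.09°.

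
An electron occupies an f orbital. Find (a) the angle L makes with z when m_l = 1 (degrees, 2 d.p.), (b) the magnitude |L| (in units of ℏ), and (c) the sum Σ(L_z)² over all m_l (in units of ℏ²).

θ(m_l=1) ≈ 73.22°; |L| = 2√3 ℏ ≈ 3.464ℏ; Σ(L_z)² = 28 ℏ²

F corresponds to l = 3.
For m_l = 1: cos θ = 1/√12, θ ≈ 73.22°.
|L| = ℏ√(3·4) = 2√3 ℏ ≈ 3.464ℏ.
Σ m_l² = 28, so Σ(L_z)² = 28 ℏ².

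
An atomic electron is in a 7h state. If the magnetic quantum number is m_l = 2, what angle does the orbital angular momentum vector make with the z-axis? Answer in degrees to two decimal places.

θ ≈ 68.58°

The 7h subshell has l = 5.
|L| = ℏ√(l(l+1)) = √30 ℏ.
L_z = m_l ℏ = 2ℏ.
cos θ = L_z/|L| = 2/√30, so θ ≈ 68.58°.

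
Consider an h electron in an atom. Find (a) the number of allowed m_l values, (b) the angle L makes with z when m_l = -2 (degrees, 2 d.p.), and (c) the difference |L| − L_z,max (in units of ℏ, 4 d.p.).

An h state has l = 5.
There are 2l+1 = 11 values of m_l.
For m_l = -2: cos θ = -2/√30, θ ≈ 111.42°.
|L| − L_z,max = (√30 − 5)ℏ ≈ 0.4772ℏ.

11 values; θ(m_l=-2) ≈ 111.42°; |L|−L_z,max ≈ 0.4772ℏ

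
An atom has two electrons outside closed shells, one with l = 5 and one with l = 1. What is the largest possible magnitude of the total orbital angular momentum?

By the triangle rule, |l₁ − l₂| ≤ L ≤ l₁ + l₂.
So L can be 4, 5, 6.
The largest magnitude corresponds to L = 6: |L_tot| = ℏ√(6·7) = √42 ℏ.

|L_tot|_max = √42 ℏ ≈ 6.481ℏ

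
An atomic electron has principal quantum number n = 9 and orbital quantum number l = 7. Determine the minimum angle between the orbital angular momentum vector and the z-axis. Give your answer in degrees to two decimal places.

|L|² = l(l+1)ℏ² = 56ℏ², so |L| = 2√14 ℏ.
The smallest angle corresponds to the largest L_z, i.e. m_l = l = 7, giving L_z = 7ℏ.
cos θ_min = 7/√56, so θ_min ≈ 20.70°.

θ_min ≈ 20.70°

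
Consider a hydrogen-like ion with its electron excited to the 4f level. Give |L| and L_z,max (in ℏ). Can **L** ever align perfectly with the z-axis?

No: L_z,max = 3ℏ < |L| = 2√3 ℏ ≈ 3.464ℏ

The 4f level has l = 3.
|L| = 2√3 ℏ ≈ 3.4641ℏ, while L_z,max = lℏ = 3ℏ.
Since |L| > L_z,max, the vector can never point exactly along z; the closest it comes is θ_min = arccos(3/√12) ≈ 30.0°.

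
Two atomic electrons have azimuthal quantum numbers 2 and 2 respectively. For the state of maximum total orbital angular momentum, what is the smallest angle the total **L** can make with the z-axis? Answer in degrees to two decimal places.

L runs from |2 − 2| = 0 to 2 + 2 = 4.
So L can be 0, 1, 2, 3, 4.
The maximum is L = 4, with |L_tot| = ℏ√(4·5) = 2√5 ℏ.
The minimum angle with z is arccos(4/√20) ≈ 26.57°.

θ_min ≈ 26.57°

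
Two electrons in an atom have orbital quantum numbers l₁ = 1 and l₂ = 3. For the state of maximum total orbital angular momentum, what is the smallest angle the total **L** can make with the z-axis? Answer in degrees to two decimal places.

Angular momentum addition gives L = |l₁ − l₂|, …, l₁ + l₂.
So L can be 2, 3, 4.
The maximum is L = 4, with |L_tot| = ℏ√(4·5) = 2√5 ℏ.
The minimum angle with z is arccos(4/√20) ≈ 26.57°.

θ_min ≈ 26.57°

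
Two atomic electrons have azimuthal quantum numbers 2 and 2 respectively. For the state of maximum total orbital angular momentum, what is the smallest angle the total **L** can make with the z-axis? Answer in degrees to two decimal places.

θ_min ≈ 26.57°

Angular momentum addition gives L = |l₁ − l₂|, …, l₁ + l₂.
L ∈ {0, 1, 2, 3, 4}.
The maximum is L = 4, with |L_tot| = ℏ√(4·5) = 2√5 ℏ.
The minimum angle with z is arccos(4/√20) ≈ 26.57°.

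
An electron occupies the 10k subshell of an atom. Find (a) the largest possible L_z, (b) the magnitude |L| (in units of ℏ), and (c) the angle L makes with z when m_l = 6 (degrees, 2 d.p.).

L_z,max = 7ℏ; |L| = 2√14 ℏ ≈ 7.483ℏ; θ(m_l=6) ≈ 36.70°

The 10k subshell has l = 7.
L_z,max = lℏ = 7ℏ.
|L| = ℏ√(7·8) = 2√14 ℏ ≈ 7.483ℏ.
For m_l = 6: cos θ = 6/√56, θ ≈ 36.70°.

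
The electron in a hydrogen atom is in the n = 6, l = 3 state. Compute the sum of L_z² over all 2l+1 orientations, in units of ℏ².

Σ(L_z)² = 28 ℏ²

m_l ∈ {-3, -2, -1, 0, 1, 2, 3}.
Σ m_l² = l(l+1)(2l+1)/3 = 3·4·7/3 = 28.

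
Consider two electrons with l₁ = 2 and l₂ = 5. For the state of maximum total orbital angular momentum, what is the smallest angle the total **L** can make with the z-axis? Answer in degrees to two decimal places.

Angular momentum addition gives L = |l₁ − l₂|, …, l₁ + l₂.
Allowed values: L = 3, 4, 5, 6, 7.
The maximum is L = 7, with |L_tot| = ℏ√(7·8) = 2√14 ℏ.
The minimum angle with z is arccos(7/√56) ≈ 20.70°.

θ_min ≈ 20.70°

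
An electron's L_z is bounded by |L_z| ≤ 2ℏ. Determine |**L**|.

|L| = √6 ℏ ≈ 2.449ℏ

L_z,max = lℏ, so l = 2.
|L| = √(l(l+1)) ℏ = √6 ℏ.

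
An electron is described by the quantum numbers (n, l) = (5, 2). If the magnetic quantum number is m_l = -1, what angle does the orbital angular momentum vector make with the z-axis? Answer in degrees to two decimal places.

|L| = √(l(l+1)) ℏ = √6 ℏ.
L_z = m_l ℏ = −1ℏ.
cos θ = L_z/|L| = -1/√6, so θ ≈ 114.09°.

θ ≈ 114.09°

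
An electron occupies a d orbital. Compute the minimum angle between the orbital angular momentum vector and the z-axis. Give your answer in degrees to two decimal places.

θ_min ≈ 35.26°

For a d orbital, l = 2.
|L| = √(l(l+1)) ℏ = √6 ℏ.
The smallest angle corresponds to the largest L_z, i.e. m_l = l = 2, giving L_z = 2ℏ.
cos θ_min = 2/√6, so θ_min ≈ 35.26°.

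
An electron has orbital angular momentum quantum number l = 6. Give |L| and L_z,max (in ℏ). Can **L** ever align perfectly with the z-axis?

|L| = √42 ℏ ≈ 6.4807ℏ, while L_z,max = lℏ = 6ℏ.
Since |L| > L_z,max, the vector can never point exactly along z; the closest it comes is θ_min = arccos(6/√42) ≈ 22.2°.

No: L_z,max = 6ℏ < |L| = √42 ℏ ≈ 6.481ℏ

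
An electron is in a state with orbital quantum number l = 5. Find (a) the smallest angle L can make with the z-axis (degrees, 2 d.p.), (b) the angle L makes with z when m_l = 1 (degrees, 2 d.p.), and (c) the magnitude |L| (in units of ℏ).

θ_min ≈ 24.09°; θ(m_l=1) ≈ 79.48°; |L| = √30 ℏ ≈ 5.477ℏ

cos θ_min = 5/√30, so θ_min ≈ 24.09°.
For m_l = 1: cos θ = 1/√30, θ ≈ 79.48°.
|L| = ℏ√(5·6) = √30 ℏ ≈ 5.477ℏ.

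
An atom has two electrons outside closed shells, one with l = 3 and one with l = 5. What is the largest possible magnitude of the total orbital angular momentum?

By the triangle rule, |l₁ − l₂| ≤ L ≤ l₁ + l₂.
L ∈ {2, 3, 4, 5, 6, 7, 8}.
The largest magnitude corresponds to L = 8: |L_tot| = ℏ√(8·9) = 6√2 ℏ.

|L_tot|_max = 6√2 ℏ ≈ 8.485ℏ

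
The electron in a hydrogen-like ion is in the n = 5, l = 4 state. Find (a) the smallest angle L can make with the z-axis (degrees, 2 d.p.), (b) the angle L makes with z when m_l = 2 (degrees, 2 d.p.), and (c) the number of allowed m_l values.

θ_min ≈ 26.57°; θ(m_l=2) ≈ 63.43°; 9 values

cos θ_min = 4/√20, so θ_min ≈ 26.57°.
For m_l = 2: cos θ = 2/√20, θ ≈ 63.43°.
There are 2l+1 = 9 values of m_l.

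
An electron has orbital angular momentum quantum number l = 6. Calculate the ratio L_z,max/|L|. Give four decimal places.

|L| = √42 ℏ ≈ 6.4807ℏ, while L_z,max = lℏ = 6ℏ.
L_z,max/|L| = 6/√42 = 0.9258.

L_z,max/|L| = 0.9258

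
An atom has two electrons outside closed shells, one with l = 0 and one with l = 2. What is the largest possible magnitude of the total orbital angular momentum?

The total orbital quantum number L ranges from |l₁ − l₂| to l₁ + l₂ in integer steps.
Allowed values: L = 2.
The largest magnitude corresponds to L = 2: |L_tot| = ℏ√(2·3) = √6 ℏ.

|L_tot|_max = √6 ℏ ≈ 2.449ℏ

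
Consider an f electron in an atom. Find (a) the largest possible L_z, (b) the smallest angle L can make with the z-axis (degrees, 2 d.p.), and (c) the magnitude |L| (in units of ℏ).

L_z,max = 3ℏ; θ_min ≈ 30.00°; |L| = 2√3 ℏ ≈ 3.464ℏ

An f state has l = 3.
L_z,max = lℏ = 3ℏ.
cos θ_min = 3/√12, so θ_min ≈ 30.00°.
|L| = ℏ√(3·4) = 2√3 ℏ ≈ 3.464ℏ.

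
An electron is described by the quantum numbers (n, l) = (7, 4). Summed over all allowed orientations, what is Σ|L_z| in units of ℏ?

m_l runs from −4 to 4, i.e. {-4, -3, -2, -1, 0, 1, 2, 3, 4}.
Σ|m_l| = l(l+1) = 20.

Σ|L_z| = 20 ℏ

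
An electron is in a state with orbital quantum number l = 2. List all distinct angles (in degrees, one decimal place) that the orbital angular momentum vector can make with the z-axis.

|L|² = l(l+1)ℏ² = 6ℏ², so |L| = √6 ℏ.
cos θ = m_l/√6 for each m_l ∈ {-2, -1, 0, 1, 2}.

θ ∈ {35.3°, 65.9°, 90.0°, 114.1°, 144.7°}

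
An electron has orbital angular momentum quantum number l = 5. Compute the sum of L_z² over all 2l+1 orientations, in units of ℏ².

m_l ∈ {-5, -4, -3, -2, -1, 0, 1, 2, 3, 4, 5}.
Summing m² from −5 to 5: Σ m_l² = 110.

Σ(L_z)² = 110 ℏ²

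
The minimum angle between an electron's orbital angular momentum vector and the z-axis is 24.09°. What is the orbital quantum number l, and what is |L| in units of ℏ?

At minimum angle, m_l = l, so cos θ = l/√(l(l+1)); cos²θ = l/(l+1) = 0.8334.
Thus l = 0.8334/(1 − 0.8334) ≈ 5.
Then |L| = ℏ√(5·6) = √30 ℏ.

l = 5, |L| = √30 ℏ ≈ 5.477ℏ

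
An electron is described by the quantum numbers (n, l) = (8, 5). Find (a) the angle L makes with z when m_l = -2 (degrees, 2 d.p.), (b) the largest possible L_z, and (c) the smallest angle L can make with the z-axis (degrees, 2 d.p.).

θ(m_l=-2) ≈ 111.42°; L_z,max = 5ℏ; θ_min ≈ 24.09°

For m_l = -2: cos θ = -2/√30, θ ≈ 111.42°.
L_z,max = lℏ = 5ℏ.
cos θ_min = 5/√30, so θ_min ≈ 24.09°.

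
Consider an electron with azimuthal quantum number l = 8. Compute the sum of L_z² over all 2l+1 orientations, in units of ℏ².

Σ(L_z)² = 408 ℏ²

m_l ∈ {-8, -7, -6, -5, -4, -3, -2, -1, 0, 1, 2, 3, 4, 5, 6, 7, 8}.
Σ m_l² = l(l+1)(2l+1)/3 = 8·9·17/3 = 408.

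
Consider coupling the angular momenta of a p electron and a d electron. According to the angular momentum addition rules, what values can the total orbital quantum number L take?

The total orbital quantum number L ranges from |l₁ − l₂| to l₁ + l₂ in integer steps.
So L can be 1, 2, 3.

L = 1, 2, 3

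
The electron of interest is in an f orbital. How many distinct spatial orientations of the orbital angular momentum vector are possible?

F corresponds to l = 3.
The number of m_l values is 2l + 1 = 2·3 + 1 = 7.

7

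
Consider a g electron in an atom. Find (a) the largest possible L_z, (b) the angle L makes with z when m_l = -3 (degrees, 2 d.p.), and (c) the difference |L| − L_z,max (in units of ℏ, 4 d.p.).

L_z,max = 4ℏ; θ(m_l=-3) ≈ 132.13°; |L|−L_z,max ≈ 0.4721ℏ

For a g orbital, l = 4.
L_z,max = lℏ = 4ℏ.
For m_l = -3: cos θ = -3/√20, θ ≈ 132.13°.
|L| − L_z,max = (2√5 − 4)ℏ ≈ 0.4721ℏ.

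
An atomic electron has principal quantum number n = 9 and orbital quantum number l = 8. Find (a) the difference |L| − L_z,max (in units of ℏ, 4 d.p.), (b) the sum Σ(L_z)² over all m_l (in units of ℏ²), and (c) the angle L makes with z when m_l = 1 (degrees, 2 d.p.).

|L|−L_z,max ≈ 0.4853ℏ; Σ(L_z)² = 408 ℏ²; θ(m_l=1) ≈ 83.23°

|L| − L_z,max = (6√2 − 8)ℏ ≈ 0.4853ℏ.
Σ m_l² = 408, so Σ(L_z)² = 408 ℏ².
For m_l = 1: cos θ = 1/√72, θ ≈ 83.23°.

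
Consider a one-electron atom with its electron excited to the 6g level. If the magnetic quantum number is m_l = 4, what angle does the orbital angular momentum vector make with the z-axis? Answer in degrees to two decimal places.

θ ≈ 26.57°

The 6g level has l = 4.
|L| = ℏ√(l(l+1)) = 2√5 ℏ.
L_z = m_l ℏ = 4ℏ.
cos θ = L_z/|L| = 4/√20, so θ ≈ 26.57°.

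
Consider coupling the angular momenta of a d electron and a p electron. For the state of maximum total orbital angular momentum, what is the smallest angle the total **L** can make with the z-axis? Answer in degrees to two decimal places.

By the triangle rule, |l₁ − l₂| ≤ L ≤ l₁ + l₂.
L ∈ {1, 2, 3}.
The maximum is L = 3, with |L_tot| = ℏ√(3·4) = 2√3 ℏ.
The minimum angle with z is arccos(3/√12) ≈ 30.00°.

θ_min ≈ 30.00°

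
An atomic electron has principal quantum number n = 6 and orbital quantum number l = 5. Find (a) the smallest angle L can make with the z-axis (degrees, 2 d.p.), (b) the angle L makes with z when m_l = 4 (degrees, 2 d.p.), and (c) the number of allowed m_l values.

cos θ_min = 5/√30, so θ_min ≈ 24.09°.
For m_l = 4: cos θ = 4/√30, θ ≈ 43.09°.
There are 2l+1 = 11 values of m_l.

θ_min ≈ 24.09°; θ(m_l=4) ≈ 43.09°; 11 values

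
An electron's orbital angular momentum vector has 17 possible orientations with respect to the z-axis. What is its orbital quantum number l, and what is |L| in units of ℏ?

l = 8, |L| = 6√2 ℏ ≈ 8.485ℏ

2l + 1 = 17 ⇒ l = 8.
|L| = ℏ√(l(l+1)) = ℏ√(8·9) = 6√2 ℏ.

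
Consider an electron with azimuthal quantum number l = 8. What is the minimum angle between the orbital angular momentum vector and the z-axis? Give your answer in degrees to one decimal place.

θ_min ≈ 19.5°

|L| = ℏ√(l(l+1)) = 6√2 ℏ.
The smallest angle corresponds to the largest L_z, i.e. m_l = l = 8, giving L_z = 8ℏ.
cos θ_min = 8/√72, so θ_min ≈ 19.5°.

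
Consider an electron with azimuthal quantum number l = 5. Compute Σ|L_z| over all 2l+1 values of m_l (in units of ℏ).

The allowed m_l values are -5, -4, -3, -2, -1, 0, 1, 2, 3, 4, 5.
Σ|m_l| = l(l+1) = 30.

Σ|L_z| = 30 ℏ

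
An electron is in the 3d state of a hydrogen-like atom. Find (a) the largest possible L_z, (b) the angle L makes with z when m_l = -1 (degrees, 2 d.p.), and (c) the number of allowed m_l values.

L_z,max = 2ℏ; θ(m_l=-1) ≈ 114.09°; 5 values

The 3d subshell has l = 2.
L_z,max = lℏ = 2ℏ.
For m_l = -1: cos θ = -1/√6, θ ≈ 114.09°.
There are 2l+1 = 5 values of m_l.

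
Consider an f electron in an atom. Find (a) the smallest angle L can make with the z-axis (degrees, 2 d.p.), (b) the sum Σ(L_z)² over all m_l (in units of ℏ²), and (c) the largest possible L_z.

For an f orbital, l = 3.
cos θ_min = 3/√12, so θ_min ≈ 30.00°.
Σ m_l² = 28, so Σ(L_z)² = 28 ℏ².
L_z,max = lℏ = 3ℏ.

θ_min ≈ 30.00°; Σ(L_z)² = 28 ℏ²; L_z,max = 3ℏ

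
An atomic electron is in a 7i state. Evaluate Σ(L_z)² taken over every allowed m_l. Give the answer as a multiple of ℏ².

Σ(L_z)² = 182 ℏ²

7i means n = 7, l = 6.
m_l runs from −6 to 6, i.e. {-6, -5, -4, -3, -2, -1, 0, 1, 2, 3, 4, 5, 6}.
Σ m_l² = 2·(1 + 4 + 9 + 16 + 25 + 36) = 182.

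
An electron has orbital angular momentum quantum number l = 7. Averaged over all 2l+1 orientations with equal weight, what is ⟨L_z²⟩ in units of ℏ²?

The allowed m_l values are -7, -6, -5, -4, -3, -2, -1, 0, 1, 2, 3, 4, 5, 6, 7.
⟨L_z²⟩ = ℏ²·(Σ m_l²)/(2l+1) = ℏ²·280/15 = 18.67ℏ².

⟨L_z²⟩ = 18.67 ℏ²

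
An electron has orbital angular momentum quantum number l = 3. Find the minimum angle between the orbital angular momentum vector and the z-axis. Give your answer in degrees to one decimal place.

|L|² = l(l+1)ℏ² = 12ℏ², so |L| = 2√3 ℏ.
The smallest angle corresponds to the largest L_z, i.e. m_l = l = 3, giving L_z = 3ℏ.
cos θ_min = 3/√12, so θ_min ≈ 30.0°.

θ_min ≈ 30.0°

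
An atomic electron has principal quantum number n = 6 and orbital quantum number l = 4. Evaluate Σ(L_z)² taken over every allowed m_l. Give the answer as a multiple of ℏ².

Σ(L_z)² = 60 ℏ²

The allowed m_l values are -4, -3, -2, -1, 0, 1, 2, 3, 4.
Σ m_l² = l(l+1)(2l+1)/3 = 4·5·9/3 = 60.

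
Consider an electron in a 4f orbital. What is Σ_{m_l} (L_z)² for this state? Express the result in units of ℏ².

The 4f subshell has l = 3.
m_l runs from −3 to 3, i.e. {-3, -2, -1, 0, 1, 2, 3}.
Σ m_l² = 2·(1 + 4 + 9) = 28.

Σ(L_z)² = 28 ℏ²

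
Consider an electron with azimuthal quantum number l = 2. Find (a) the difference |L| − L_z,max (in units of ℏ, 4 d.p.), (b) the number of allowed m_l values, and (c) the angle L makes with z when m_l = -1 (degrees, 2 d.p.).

|L|−L_z,max ≈ 0.4495ℏ; 5 values; θ(m_l=-1) ≈ 114.09°

|L| − L_z,max = (√6 − 2)ℏ ≈ 0.4495ℏ.
There are 2l+1 = 5 values of m_l.
For m_l = -1: cos θ = -1/√6, θ ≈ 114.09°.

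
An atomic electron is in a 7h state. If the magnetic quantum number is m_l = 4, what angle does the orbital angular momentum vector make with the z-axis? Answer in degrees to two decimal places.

7h means n = 7, l = 5.
|L|² = l(l+1)ℏ² = 30ℏ², so |L| = √30 ℏ.
L_z = m_l ℏ = 4ℏ.
cos θ = L_z/|L| = 4/√30, so θ ≈ 43.09°.

θ ≈ 43.09°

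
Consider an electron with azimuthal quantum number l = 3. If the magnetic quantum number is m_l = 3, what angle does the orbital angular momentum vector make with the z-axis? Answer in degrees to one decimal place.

|L| = ℏ√(l(l+1)) = 2√3 ℏ.
L_z = m_l ℏ = 3ℏ.
cos θ = L_z/|L| = 3/√12, so θ ≈ 30.0°.

θ ≈ 30.0°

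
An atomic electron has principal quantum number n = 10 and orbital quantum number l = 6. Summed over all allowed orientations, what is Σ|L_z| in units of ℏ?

Σ|L_z| = 42 ℏ

The allowed m_l values are -6, -5, -4, -3, -2, -1, 0, 1, 2, 3, 4, 5, 6.
Σ|m_l| = 2(1+2+…+6) = 42.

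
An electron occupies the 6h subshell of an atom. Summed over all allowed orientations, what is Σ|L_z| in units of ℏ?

Σ|L_z| = 30 ℏ

The 6h subshell has l = 5.
m_l runs from −5 to 5, i.e. {-5, -4, -3, -2, -1, 0, 1, 2, 3, 4, 5}.
Σ|m_l| = l(l+1) = 30.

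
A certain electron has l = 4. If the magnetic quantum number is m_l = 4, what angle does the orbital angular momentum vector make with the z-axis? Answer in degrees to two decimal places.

θ ≈ 26.57°

|L|² = l(l+1)ℏ² = 20ℏ², so |L| = 2√5 ℏ.
L_z = m_l ℏ = 4ℏ.
cos θ = L_z/|L| = 4/√20, so θ ≈ 26.57°.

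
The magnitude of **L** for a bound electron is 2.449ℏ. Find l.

|L| = ℏ√(l(l+1)), so l(l+1) = 6.
The positive root is l = 2.

l = 2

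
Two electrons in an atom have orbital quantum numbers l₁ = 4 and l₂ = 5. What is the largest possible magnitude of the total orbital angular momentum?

The total orbital quantum number L ranges from |l₁ − l₂| to l₁ + l₂ in integer steps.
So L can be 1, 2, 3, 4, 5, 6, 7, 8, 9.
The largest magnitude corresponds to L = 9: |L_tot| = ℏ√(9·10) = 3√10 ℏ.

|L_tot|_max = 3√10 ℏ ≈ 9.487ℏ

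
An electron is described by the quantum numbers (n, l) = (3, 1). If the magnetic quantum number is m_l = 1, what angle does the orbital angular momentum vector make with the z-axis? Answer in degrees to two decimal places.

|L| = √(l(l+1)) ℏ = √2 ℏ.
L_z = m_l ℏ = 1ℏ.
cos θ = L_z/|L| = 1/√2, so θ ≈ 45.00°.

θ ≈ 45.00°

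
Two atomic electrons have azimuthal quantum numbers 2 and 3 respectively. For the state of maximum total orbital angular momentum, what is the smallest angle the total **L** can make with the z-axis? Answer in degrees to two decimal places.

θ_min ≈ 24.09°

Angular momentum addition gives L = |l₁ − l₂|, …, l₁ + l₂.
Allowed values: L = 1, 2, 3, 4, 5.
The maximum is L = 5, with |L_tot| = ℏ√(5·6) = √30 ℏ.
The minimum angle with z is arccos(5/√30) ≈ 24.09°.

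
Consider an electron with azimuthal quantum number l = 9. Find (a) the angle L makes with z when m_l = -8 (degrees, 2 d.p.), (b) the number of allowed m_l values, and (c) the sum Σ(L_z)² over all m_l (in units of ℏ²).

For m_l = -8: cos θ = -8/√90, θ ≈ 147.49°.
There are 2l+1 = 19 values of m_l.
Σ m_l² = 570, so Σ(L_z)² = 570 ℏ².

θ(m_l=-8) ≈ 147.49°; 19 values; Σ(L_z)² = 570 ℏ²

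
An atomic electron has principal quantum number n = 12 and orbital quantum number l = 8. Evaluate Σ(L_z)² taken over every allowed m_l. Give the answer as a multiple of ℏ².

m_l ∈ {-8, -7, -6, -5, -4, -3, -2, -1, 0, 1, 2, 3, 4, 5, 6, 7, 8}.
Σ m_l² = l(l+1)(2l+1)/3 = 8·9·17/3 = 408.

Σ(L_z)² = 408 ℏ²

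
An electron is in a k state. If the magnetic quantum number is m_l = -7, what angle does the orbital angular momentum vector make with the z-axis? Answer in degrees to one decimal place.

The letter k corresponds to l = 7.
|L| = ℏ√(l(l+1)) = 2√14 ℏ.
L_z = m_l ℏ = −7ℏ.
cos θ = L_z/|L| = -7/√56, so θ ≈ 159.3°.

θ ≈ 159.3°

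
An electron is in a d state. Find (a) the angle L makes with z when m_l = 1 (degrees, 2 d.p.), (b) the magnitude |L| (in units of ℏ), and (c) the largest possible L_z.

A d state has l = 2.
For m_l = 1: cos θ = 1/√6, θ ≈ 65.91°.
|L| = ℏ√(2·3) = √6 ℏ ≈ 2.449ℏ.
L_z,max = lℏ = 2ℏ.

θ(m_l=1) ≈ 65.91°; |L| = √6 ℏ ≈ 2.449ℏ; L_z,max = 2ℏ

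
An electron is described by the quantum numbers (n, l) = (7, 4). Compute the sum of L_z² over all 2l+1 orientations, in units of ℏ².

The allowed m_l values are -4, -3, -2, -1, 0, 1, 2, 3, 4.
Σ m_l² = 2·(1 + 4 + 9 + 16) = 60.

Σ(L_z)² = 60 ℏ²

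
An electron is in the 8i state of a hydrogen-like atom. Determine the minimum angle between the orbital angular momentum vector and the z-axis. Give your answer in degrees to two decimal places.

The 8i subshell has l = 6.
|L| = ℏ√(l(l+1)) = √42 ℏ.
The smallest angle corresponds to the largest L_z, i.e. m_l = l = 6, giving L_z = 6ℏ.
cos θ_min = 6/√42, so θ_min ≈ 22.21°.

θ_min ≈ 22.21°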